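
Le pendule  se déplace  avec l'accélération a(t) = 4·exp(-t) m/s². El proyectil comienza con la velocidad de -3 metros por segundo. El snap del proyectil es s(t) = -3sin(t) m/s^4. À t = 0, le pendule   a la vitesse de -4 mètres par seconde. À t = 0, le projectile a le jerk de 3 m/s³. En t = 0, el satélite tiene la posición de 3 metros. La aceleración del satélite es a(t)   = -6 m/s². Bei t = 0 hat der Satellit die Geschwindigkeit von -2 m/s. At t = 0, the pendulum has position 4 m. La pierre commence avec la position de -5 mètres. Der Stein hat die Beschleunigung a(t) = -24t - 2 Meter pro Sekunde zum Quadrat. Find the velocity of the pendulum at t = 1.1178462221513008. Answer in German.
Ausgehend von der Beschleunigung a(t) = 4·exp(-t), nehmen wir 1 Stammfunktion. Durch Integration von der Beschleunigung und Verwendung der Anfangsbedingung v(0) = -4, erhalten wir v(t) = -4·exp(-t). Mit v(t) = -4·exp(-t) und Einsetzen von t = 1.1178462221513008, finden wir v = -1.30793314450977.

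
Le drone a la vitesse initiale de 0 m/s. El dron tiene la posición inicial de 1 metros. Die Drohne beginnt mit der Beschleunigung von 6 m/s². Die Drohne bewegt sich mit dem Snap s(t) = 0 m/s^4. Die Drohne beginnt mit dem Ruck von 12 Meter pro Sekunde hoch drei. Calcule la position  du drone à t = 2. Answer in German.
Wir müssen die Stammfunktion unserer Gleichung für den Snap s(t) = 0 4-mal finden. Die Stammfunktion von dem Snap, mit j(0) = 12, ergibt den Ruck: j(t) = 12. Das Integral von dem Ruck, mit a(0) = 6, ergibt die Beschleunigung: a(t) = 12·t + 6. Das Integral von der Beschleunigung, mit v(0) = 0, ergibt die Geschwindigkeit: v(t) = 6·t·(t + 1). Durch Integration von der Geschwindigkeit und Verwendung der Anfangsbedingung x(0) = 1, erhalten wir x(t) = 2·t^3 + 3·t^2 + 1. Aus der Gleichung für die Position x(t) = 2·t^3 + 3·t^2 + 1, setzen wir t = 2 ein und erhalten x = 29.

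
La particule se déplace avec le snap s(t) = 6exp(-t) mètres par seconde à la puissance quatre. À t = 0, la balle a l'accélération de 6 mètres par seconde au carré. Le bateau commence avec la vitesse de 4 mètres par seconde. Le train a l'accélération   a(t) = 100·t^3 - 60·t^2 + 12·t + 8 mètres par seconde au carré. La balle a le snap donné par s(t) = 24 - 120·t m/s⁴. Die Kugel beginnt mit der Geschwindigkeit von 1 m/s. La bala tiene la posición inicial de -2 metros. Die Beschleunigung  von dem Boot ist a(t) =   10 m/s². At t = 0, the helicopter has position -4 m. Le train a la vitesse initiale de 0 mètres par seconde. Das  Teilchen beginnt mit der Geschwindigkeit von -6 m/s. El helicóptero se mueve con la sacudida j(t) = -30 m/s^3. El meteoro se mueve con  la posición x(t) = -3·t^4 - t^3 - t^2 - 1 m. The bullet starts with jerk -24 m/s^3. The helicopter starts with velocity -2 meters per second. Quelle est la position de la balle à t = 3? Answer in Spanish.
Debemos encontrar la integral de nuestra ecuación del snap s(t) = 24 - 120·t 4 veces. La antiderivada del snap, con j(0) = -24, da la sacudida: j(t) = -60·t^2 + 24·t - 24. La antiderivada de la sacudida es la aceleración. Usando a(0) = 6, obtenemos a(t) = -20·t^3 + 12·t^2 - 24·t + 6. La antiderivada de la aceleración, con v(0) = 1, da la velocidad: v(t) = -5·t^4 + 4·t^3 - 12·t^2 + 6·t + 1. Tomando ∫v(t)dt y aplicando x(0) = -2, encontramos x(t) = -t^5 + t^4 - 4·t^3 + 3·t^2 + t - 2. Usando x(t) = -t^5 + t^4 - 4·t^3 + 3·t^2 + t - 2 y sustituyendo t = 3, encontramos x = -242.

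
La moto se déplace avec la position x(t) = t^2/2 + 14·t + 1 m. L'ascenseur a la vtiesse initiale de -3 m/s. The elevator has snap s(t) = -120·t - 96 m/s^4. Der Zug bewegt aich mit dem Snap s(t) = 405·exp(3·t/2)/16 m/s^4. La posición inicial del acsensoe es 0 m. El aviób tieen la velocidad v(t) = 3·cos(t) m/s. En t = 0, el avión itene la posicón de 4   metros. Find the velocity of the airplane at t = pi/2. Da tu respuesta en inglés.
Using v(t) = 3·cos(t) and substituting t = pi/2, we find v = 0.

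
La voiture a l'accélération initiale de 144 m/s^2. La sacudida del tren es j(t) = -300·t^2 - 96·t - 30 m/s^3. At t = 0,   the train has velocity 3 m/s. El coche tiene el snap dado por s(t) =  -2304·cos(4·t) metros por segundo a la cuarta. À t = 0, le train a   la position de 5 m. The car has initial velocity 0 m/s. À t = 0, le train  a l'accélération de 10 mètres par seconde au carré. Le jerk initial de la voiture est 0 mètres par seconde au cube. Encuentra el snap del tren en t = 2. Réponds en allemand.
Um dies zu lösen, müssen wir 1 Ableitung unserer Gleichung für den Ruck j(t) = -300·t^2 - 96·t - 30 nehmen. Mit d/dt von j(t) finden wir s(t) = -600·t - 96. Wir haben den Snap s(t) = -600·t - 96. Durch Einsetzen von t = 2: s(2) = -1296.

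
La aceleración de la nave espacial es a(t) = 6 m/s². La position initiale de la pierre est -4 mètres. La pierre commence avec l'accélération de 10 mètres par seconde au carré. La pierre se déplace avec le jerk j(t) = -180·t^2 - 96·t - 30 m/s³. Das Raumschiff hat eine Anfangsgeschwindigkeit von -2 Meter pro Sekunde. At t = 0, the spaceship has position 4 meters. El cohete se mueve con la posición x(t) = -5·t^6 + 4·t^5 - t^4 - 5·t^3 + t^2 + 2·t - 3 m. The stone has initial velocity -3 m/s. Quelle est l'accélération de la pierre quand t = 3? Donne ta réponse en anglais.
We must find the integral of our jerk equation j(t) = -180·t^2 - 96·t - 30 1 time. Integrating jerk and using the initial condition a(0) = 10, we get a(t) = -60·t^3 - 48·t^2 - 30·t + 10. We have acceleration a(t) = -60·t^3 - 48·t^2 - 30·t + 10. Substituting t = 3: a(3) = -2132.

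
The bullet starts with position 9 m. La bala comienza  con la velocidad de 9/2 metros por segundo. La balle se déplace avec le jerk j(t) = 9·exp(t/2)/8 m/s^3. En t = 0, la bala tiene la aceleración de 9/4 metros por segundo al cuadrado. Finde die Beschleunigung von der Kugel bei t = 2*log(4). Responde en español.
Para resolver esto, necesitamos tomar 1 antiderivada de nuestra ecuación de la sacudida j(t) = 9·exp(t/2)/8. Tomando ∫j(t)dt y aplicando a(0) = 9/4, encontramos a(t) = 9·exp(t/2)/4. De la ecuación de la aceleración a(t) = 9·exp(t/2)/4, sustituimos t = 2*log(4) para obtener a = 9.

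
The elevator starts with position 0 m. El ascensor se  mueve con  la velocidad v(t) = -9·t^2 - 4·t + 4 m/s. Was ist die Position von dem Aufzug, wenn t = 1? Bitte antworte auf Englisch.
To find the answer, we compute 1 integral of v(t) = -9·t^2 - 4·t + 4. Finding the integral of v(t) and using x(0) = 0: x(t) = -3·t^3 - 2·t^2 + 4·t. We have position x(t) = -3·t^3 - 2·t^2 + 4·t. Substituting t = 1: x(1) = -1.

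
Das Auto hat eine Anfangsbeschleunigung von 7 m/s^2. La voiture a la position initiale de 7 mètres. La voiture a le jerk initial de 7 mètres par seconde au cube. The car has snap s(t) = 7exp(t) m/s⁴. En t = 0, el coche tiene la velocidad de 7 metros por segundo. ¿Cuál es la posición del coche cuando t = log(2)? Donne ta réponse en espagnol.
Para resolver esto, necesitamos tomar 4 integrales de nuestra ecuación del snap s(t) = 7·exp(t). Integrando el snap y usando la condición inicial j(0) = 7, obtenemos j(t) = 7·exp(t). La integral de la sacudida, con a(0) = 7, da la aceleración: a(t) = 7·exp(t). Integrando la aceleración y usando la condición inicial v(0) = 7, obtenemos v(t) = 7·exp(t). Integrando la velocidad y usando la condición inicial x(0) = 7, obtenemos x(t) = 7·exp(t). Tenemos la posición x(t) = 7·exp(t). Sustituyendo t = log(2): x(log(2)) = 14.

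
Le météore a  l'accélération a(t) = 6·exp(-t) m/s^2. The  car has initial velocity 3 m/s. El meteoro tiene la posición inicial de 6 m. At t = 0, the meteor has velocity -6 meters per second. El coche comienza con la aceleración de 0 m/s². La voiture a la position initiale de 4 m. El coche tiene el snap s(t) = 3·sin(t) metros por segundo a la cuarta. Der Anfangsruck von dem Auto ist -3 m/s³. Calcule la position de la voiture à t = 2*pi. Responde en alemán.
Wir müssen unsere Gleichung für den Snap s(t) = 3·sin(t) 4-mal integrieren. Durch Integration von dem Snap und Verwendung der Anfangsbedingung j(0) = -3, erhalten wir j(t) = -3·cos(t). Das Integral von dem Ruck, mit a(0) = 0, ergibt die Beschleunigung: a(t) = -3·sin(t). Die Stammfunktion von der Beschleunigung, mit v(0) = 3, ergibt die Geschwindigkeit: v(t) = 3·cos(t). Durch Integration von der Geschwindigkeit und Verwendung der Anfangsbedingung x(0) = 4, erhalten wir x(t) = 3·sin(t) + 4. Wir haben die Position x(t) = 3·sin(t) + 4. Durch Einsetzen von t = 2*pi: x(2*pi) = 4.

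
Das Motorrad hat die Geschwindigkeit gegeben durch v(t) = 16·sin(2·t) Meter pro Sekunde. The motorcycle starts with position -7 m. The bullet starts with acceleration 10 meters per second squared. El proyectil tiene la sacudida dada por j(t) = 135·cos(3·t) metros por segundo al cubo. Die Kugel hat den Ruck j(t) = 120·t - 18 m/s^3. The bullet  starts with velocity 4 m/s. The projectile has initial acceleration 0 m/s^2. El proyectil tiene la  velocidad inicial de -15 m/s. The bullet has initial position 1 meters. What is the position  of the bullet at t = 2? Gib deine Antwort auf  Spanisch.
Para resolver esto, necesitamos tomar 3 integrales de nuestra ecuación de la sacudida j(t) = 120·t - 18. Integrando la sacudida y usando la condición inicial a(0) = 10, obtenemos a(t) = 60·t^2 - 18·t + 10. La antiderivada de la aceleración, con v(0) = 4, da la velocidad: v(t) = 20·t^3 - 9·t^2 + 10·t + 4. Tomando ∫v(t)dt y aplicando x(0) = 1, encontramos x(t) = 5·t^4 - 3·t^3 + 5·t^2 + 4·t + 1. Usando x(t) = 5·t^4 - 3·t^3 + 5·t^2 + 4·t + 1 y sustituyendo t = 2, encontramos x = 85.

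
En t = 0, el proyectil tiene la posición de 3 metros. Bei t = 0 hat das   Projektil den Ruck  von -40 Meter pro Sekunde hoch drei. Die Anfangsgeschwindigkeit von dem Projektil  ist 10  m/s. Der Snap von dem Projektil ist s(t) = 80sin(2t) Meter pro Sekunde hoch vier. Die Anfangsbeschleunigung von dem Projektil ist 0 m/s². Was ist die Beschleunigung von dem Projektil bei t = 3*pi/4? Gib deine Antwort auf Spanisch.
Para resolver esto, necesitamos tomar 2 integrales de nuestra ecuación del snap s(t) = 80·sin(2·t). La antiderivada del snap es la sacudida. Usando j(0) = -40, obtenemos j(t) = -40·cos(2·t). Tomando ∫j(t)dt y aplicando a(0) = 0, encontramos a(t) = -20·sin(2·t). De la ecuación de la aceleración a(t) = -20·sin(2·t), sustituimos t = 3*pi/4 para obtener a = 20.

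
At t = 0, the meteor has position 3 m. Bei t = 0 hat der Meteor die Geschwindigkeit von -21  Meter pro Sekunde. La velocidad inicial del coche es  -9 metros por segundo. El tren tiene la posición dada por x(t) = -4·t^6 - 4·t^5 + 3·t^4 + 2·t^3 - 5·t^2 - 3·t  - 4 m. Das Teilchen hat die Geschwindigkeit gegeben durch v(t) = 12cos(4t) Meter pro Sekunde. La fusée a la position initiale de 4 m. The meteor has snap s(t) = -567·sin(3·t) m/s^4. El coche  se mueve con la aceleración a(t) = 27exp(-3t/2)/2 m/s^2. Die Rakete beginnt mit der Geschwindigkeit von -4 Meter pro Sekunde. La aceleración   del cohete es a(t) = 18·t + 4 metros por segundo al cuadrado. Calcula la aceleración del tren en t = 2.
Debemos derivar nuestra ecuación de la posición x(t) = -4·t^6 - 4·t^5 + 3·t^4 + 2·t^3 - 5·t^2 - 3·t - 4 2 veces. Tomando d/dt de x(t), encontramos v(t) = -24·t^5 - 20·t^4 + 12·t^3 + 6·t^2 - 10·t - 3. Tomando d/dt de v(t), encontramos a(t) = -120·t^4 - 80·t^3 + 36·t^2 + 12·t - 10. Tenemos la aceleración a(t) = -120·t^4 - 80·t^3 + 36·t^2 + 12·t - 10. Sustituyendo t = 2: a(2) = -2402.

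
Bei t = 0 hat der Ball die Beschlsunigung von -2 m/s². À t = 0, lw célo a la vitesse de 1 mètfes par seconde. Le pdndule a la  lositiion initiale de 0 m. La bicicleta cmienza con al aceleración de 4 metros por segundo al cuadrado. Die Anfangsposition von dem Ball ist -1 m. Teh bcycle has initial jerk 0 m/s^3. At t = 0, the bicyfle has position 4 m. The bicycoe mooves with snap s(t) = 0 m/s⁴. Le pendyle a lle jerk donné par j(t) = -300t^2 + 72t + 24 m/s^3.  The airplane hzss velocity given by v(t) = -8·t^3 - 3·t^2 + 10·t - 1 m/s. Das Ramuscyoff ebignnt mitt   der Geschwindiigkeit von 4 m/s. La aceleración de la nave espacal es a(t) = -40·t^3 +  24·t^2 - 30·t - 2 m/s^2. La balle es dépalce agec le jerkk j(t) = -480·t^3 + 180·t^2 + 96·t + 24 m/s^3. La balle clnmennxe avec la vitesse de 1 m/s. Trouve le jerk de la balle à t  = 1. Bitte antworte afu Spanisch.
De la ecuación de la sacudida j(t) = -480·t^3 + 180·t^2 + 96·t + 24, sustituimos t = 1 para obtener j = -180.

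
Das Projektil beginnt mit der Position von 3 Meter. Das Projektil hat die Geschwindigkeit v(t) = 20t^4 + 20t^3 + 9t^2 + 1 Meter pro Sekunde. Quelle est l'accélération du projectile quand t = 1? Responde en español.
Debemos derivar nuestra ecuación de la velocidad v(t) = 20·t^4 + 20·t^3 + 9·t^2 + 1 1 vez. La derivada de la velocidad da la aceleración: a(t) = 80·t^3 + 60·t^2 + 18·t. De la ecuación de la aceleración a(t) = 80·t^3 + 60·t^2 + 18·t, sustituimos t = 1 para obtener a = 158.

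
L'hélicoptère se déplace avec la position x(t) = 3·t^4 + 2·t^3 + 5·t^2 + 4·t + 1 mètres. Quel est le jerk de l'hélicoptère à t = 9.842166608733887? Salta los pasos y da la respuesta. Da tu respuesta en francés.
À t = 9.842166608733887, j = 720.635995828840.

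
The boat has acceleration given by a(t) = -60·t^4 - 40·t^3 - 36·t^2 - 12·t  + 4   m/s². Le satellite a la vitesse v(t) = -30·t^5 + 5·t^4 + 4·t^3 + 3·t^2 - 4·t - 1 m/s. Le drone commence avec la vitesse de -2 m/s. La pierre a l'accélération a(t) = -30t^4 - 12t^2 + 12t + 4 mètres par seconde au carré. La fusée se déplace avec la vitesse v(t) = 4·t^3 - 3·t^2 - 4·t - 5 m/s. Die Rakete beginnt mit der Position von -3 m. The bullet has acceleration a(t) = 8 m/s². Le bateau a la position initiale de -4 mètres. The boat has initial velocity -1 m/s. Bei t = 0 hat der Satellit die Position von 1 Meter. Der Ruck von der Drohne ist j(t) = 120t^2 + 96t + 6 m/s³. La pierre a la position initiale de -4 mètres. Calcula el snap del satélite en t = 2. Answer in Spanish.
Para resolver esto, necesitamos tomar 3 derivadas de nuestra ecuación de la velocidad v(t) = -30·t^5 + 5·t^4 + 4·t^3 + 3·t^2 - 4·t - 1. Tomando d/dt de v(t), encontramos a(t) = -150·t^4 + 20·t^3 + 12·t^2 + 6·t - 4. Derivando la aceleración, obtenemos la sacudida: j(t) = -600·t^3 + 60·t^2 + 24·t + 6. Tomando d/dt de j(t), encontramos s(t) = -1800·t^2 + 120·t + 24. De la ecuación del snap s(t) = -1800·t^2 + 120·t + 24, sustituimos t = 2 para obtener s = -6936.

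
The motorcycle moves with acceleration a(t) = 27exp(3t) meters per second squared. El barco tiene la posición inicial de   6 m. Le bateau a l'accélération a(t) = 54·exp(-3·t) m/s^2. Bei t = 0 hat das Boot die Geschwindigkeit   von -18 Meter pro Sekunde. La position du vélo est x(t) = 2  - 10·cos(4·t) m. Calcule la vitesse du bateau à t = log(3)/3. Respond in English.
We must find the integral of our acceleration equation a(t) = 54·exp(-3·t) 1 time. The antiderivative of acceleration is velocity. Using v(0) = -18, we get v(t) = -18·exp(-3·t). From the given velocity equation v(t) = -18·exp(-3·t), we substitute t = log(3)/3 to get v = -6.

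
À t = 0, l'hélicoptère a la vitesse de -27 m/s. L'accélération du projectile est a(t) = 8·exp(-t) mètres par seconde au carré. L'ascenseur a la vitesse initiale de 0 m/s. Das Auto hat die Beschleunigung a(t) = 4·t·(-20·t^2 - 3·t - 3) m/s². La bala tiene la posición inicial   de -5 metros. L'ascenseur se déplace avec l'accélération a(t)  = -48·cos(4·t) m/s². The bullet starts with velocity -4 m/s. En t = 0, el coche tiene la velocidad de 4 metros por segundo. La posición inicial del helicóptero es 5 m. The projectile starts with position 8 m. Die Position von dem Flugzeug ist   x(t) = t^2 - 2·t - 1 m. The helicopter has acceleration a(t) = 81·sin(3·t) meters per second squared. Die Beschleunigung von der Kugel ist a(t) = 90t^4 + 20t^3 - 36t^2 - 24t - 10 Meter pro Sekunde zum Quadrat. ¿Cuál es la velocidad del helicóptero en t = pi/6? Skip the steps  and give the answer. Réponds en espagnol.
v(pi/6) = 0.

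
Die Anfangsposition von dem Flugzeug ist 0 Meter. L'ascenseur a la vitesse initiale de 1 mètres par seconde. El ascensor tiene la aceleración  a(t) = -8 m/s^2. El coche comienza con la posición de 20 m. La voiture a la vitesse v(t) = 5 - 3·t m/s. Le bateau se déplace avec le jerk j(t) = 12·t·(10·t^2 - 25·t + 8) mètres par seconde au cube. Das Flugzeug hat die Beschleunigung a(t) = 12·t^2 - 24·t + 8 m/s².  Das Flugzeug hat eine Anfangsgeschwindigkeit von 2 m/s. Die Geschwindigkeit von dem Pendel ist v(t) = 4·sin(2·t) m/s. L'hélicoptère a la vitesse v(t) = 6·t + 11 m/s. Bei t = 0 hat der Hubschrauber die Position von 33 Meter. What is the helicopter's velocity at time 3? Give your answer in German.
Aus der Gleichung für die Geschwindigkeit v(t) = 6·t + 11, setzen wir t = 3 ein und erhalten v = 29.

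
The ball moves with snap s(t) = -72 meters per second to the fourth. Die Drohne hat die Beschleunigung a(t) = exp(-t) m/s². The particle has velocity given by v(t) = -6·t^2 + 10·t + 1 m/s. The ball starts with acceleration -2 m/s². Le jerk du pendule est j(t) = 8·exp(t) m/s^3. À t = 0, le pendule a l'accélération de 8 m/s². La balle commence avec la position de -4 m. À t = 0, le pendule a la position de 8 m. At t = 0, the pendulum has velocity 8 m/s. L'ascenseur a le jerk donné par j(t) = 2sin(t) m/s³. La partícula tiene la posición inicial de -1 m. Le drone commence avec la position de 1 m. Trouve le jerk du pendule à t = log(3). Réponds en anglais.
We have jerk j(t) = 8·exp(t). Substituting t = log(3): j(log(3)) = 24.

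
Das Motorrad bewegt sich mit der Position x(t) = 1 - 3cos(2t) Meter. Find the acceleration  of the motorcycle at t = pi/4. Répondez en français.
Pour résoudre ceci, nous devons prendre 2 dérivées de notre équation de la position x(t) = 1 - 3·cos(2·t). En prenant d/dt de x(t), nous trouvons v(t) = 6·sin(2·t). En dérivant la vitesse, nous obtenons l'accélération: a(t) = 12·cos(2·t). De l'équation de l'accélération a(t) = 12·cos(2·t), nous substituons t = pi/4 pour obtenir a = 0.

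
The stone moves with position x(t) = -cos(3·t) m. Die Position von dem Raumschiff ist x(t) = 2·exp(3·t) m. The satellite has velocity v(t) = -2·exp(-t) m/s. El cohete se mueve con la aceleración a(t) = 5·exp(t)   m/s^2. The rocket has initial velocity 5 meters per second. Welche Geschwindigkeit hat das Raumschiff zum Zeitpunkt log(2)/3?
Ausgehend von der Position x(t) = 2·exp(3·t), nehmen wir 1 Ableitung. Durch Ableiten von der Position erhalten wir die Geschwindigkeit: v(t) = 6·exp(3·t). Wir haben die Geschwindigkeit v(t) = 6·exp(3·t). Durch Einsetzen von t = log(2)/3: v(log(2)/3) = 12.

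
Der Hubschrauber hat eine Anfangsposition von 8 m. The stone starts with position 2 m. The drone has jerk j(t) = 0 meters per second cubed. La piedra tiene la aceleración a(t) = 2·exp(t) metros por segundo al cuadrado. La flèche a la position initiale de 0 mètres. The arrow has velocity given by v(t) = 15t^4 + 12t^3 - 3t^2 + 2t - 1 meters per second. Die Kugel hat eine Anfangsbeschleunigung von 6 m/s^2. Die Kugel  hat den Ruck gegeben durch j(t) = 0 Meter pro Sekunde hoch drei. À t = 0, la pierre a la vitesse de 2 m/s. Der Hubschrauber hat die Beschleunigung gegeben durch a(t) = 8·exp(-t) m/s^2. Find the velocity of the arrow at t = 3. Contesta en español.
De la ecuación de la velocidad v(t) = 15·t^4 + 12·t^3 - 3·t^2 + 2·t - 1, sustituimos t = 3 para obtener v = 1517.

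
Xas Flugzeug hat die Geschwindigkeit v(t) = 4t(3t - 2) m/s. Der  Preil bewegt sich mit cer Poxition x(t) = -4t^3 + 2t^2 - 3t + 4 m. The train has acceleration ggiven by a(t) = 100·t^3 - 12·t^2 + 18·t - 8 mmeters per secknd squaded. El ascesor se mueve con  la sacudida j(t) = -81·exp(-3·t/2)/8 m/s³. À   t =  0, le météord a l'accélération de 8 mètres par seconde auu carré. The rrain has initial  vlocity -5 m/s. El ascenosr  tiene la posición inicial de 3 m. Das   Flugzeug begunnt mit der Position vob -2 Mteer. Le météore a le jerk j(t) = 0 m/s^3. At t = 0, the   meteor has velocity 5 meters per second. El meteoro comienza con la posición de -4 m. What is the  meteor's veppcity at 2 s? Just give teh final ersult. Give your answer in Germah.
Die Geschwindigkeit bei t = 2 ist v = 21.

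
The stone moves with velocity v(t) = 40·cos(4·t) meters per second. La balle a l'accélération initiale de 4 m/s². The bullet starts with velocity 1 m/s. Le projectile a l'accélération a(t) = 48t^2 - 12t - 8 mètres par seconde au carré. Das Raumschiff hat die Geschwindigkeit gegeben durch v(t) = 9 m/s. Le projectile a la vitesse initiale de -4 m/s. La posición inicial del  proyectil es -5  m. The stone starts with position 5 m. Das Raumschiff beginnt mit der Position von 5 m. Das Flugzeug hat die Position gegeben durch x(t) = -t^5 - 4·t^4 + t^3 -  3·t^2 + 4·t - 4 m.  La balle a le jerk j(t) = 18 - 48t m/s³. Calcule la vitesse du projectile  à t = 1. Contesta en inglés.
To find the answer, we compute 1 integral of a(t) = 48·t^2 - 12·t - 8. The antiderivative of acceleration, with v(0) = -4, gives velocity: v(t) = 16·t^3 - 6·t^2 - 8·t - 4. We have velocity v(t) = 16·t^3 - 6·t^2 - 8·t - 4. Substituting t = 1: v(1) = -2.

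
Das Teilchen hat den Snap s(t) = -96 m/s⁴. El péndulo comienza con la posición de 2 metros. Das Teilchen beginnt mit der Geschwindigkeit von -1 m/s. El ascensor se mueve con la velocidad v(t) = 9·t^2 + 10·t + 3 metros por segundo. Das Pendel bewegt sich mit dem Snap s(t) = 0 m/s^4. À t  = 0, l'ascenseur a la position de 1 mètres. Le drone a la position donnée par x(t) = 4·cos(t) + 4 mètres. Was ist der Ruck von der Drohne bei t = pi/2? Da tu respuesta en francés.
En partant de la position x(t) = 4·cos(t) + 4, nous prenons 3 dérivées. En prenant d/dt de x(t), nous trouvons v(t) = -4·sin(t). En dérivant la vitesse, nous obtenons l'accélération: a(t) = -4·cos(t). En dérivant l'accélération, nous obtenons le jerk: j(t) = 4·sin(t). De l'équation du jerk j(t) = 4·sin(t), nous substituons t = pi/2 pour obtenir j = 4.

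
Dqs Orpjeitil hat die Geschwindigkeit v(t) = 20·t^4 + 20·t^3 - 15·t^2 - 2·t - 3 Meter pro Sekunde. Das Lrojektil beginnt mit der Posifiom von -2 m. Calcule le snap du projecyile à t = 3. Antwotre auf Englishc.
Starting from velocity v(t) = 20·t^4 + 20·t^3 - 15·t^2 - 2·t - 3, we take 3 derivatives. Differentiating velocity, we get acceleration: a(t) = 80·t^3 + 60·t^2 - 30·t - 2. Taking d/dt of a(t), we find j(t) = 240·t^2 + 120·t - 30. Differentiating jerk, we get snap: s(t) = 480·t + 120. We have snap s(t) = 480·t + 120. Substituting t = 3: s(3) = 1560.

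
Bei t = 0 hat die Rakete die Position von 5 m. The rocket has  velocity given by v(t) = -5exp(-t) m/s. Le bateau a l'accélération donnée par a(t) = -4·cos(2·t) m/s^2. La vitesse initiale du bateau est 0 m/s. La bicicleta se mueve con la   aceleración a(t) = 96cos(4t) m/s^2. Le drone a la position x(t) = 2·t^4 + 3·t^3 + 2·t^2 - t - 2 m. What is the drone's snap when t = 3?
We must differentiate our position equation x(t) = 2·t^4 + 3·t^3 + 2·t^2 - t - 2 4 times. Taking d/dt of x(t), we find v(t) = 8·t^3 + 9·t^2 + 4·t - 1. Taking d/dt of v(t), we find a(t) = 24·t^2 + 18·t + 4. The derivative of acceleration gives jerk: j(t) = 48·t + 18. Taking d/dt of j(t), we find s(t) = 48. From the given snap equation s(t) = 48, we substitute t = 3 to get s = 48.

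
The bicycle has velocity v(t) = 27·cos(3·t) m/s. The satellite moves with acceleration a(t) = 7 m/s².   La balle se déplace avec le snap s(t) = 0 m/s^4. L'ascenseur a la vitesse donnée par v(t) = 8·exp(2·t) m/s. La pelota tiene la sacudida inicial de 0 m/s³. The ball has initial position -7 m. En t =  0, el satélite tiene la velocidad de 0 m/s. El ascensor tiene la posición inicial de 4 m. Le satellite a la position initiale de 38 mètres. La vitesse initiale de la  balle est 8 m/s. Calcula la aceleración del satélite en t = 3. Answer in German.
Aus der Gleichung für die Beschleunigung a(t) = 7, setzen wir t = 3 ein und erhalten a = 7.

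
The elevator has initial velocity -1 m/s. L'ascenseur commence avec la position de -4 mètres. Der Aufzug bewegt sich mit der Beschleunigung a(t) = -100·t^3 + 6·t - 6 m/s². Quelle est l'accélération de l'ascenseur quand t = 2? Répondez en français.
En utilisant a(t) = -100·t^3 + 6·t - 6 et en substituant t = 2, nous trouvons a = -794.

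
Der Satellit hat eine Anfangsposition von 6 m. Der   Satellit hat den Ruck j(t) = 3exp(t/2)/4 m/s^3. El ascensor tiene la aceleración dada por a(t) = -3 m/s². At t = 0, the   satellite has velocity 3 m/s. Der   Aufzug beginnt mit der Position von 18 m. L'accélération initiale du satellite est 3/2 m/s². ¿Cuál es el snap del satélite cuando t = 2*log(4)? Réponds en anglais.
To solve this, we need to take 1 derivative of our jerk equation j(t) = 3·exp(t/2)/4. Differentiating jerk, we get snap: s(t) = 3·exp(t/2)/8. From the given snap equation s(t) = 3·exp(t/2)/8, we substitute t = 2*log(4) to get s = 3/2.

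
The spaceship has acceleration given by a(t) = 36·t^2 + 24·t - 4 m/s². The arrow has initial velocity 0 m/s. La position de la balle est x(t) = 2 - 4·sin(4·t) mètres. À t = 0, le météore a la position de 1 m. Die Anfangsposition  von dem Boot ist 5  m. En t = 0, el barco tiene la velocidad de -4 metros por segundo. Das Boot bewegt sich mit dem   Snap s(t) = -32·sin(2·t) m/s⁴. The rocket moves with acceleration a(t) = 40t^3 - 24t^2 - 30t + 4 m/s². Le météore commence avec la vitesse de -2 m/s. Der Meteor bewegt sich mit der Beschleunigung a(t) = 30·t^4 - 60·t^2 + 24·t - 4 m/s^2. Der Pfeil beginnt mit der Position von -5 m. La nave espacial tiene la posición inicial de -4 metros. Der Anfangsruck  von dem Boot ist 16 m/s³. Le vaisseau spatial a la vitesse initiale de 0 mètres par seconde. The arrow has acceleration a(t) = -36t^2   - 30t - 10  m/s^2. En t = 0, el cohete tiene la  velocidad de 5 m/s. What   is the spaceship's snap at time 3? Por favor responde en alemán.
Wir müssen unsere Gleichung für die Beschleunigung a(t) = 36·t^2 + 24·t - 4 2-mal ableiten. Die Ableitung von der Beschleunigung ergibt den Ruck: j(t) = 72·t + 24. Die Ableitung von dem Ruck ergibt den Snap: s(t) = 72. Mit s(t) = 72 und Einsetzen von t = 3, finden wir s = 72.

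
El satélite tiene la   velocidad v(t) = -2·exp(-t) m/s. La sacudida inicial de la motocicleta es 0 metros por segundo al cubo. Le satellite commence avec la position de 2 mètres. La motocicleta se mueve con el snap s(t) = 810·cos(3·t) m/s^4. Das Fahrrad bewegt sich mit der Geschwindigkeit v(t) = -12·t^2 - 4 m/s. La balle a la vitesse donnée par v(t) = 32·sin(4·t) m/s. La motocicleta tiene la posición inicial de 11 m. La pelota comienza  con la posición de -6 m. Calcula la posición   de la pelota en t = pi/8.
Para resolver esto, necesitamos tomar 1 integral de nuestra ecuación de la velocidad v(t) = 32·sin(4·t). La antiderivada de la velocidad, con x(0) = -6, da la posición: x(t) = 2 - 8·cos(4·t). Usando x(t) = 2 - 8·cos(4·t) y sustituyendo t = pi/8, encontramos x = 2.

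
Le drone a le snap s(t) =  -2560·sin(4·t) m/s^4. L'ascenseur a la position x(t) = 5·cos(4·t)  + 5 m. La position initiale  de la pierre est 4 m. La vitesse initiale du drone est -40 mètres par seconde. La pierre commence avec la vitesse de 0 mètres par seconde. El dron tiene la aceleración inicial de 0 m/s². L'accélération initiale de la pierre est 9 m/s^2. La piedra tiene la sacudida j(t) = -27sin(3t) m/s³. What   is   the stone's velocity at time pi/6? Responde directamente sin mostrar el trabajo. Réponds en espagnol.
La respuesta es 3.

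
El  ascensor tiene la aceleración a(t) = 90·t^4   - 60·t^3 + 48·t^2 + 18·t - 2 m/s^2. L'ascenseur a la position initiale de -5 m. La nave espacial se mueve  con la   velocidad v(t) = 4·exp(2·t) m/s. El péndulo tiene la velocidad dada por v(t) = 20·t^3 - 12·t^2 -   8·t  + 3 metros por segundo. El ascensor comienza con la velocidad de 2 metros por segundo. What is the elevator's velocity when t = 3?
We need to integrate our acceleration equation a(t) = 90·t^4 - 60·t^3 + 48·t^2 + 18·t - 2 1 time. Finding the integral of a(t) and using v(0) = 2: v(t) = 18·t^5 - 15·t^4 + 16·t^3 + 9·t^2 - 2·t + 2. From the given velocity equation v(t) = 18·t^5 - 15·t^4 + 16·t^3 + 9·t^2 - 2·t + 2, we substitute t = 3 to get v = 3668.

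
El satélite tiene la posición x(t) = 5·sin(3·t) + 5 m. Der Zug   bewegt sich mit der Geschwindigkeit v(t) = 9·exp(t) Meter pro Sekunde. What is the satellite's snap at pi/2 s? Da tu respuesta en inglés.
We must differentiate our position equation x(t) = 5·sin(3·t) + 5 4 times. Taking d/dt of x(t), we find v(t) = 15·cos(3·t). Taking d/dt of v(t), we find a(t) = -45·sin(3·t). Differentiating acceleration, we get jerk: j(t) = -135·cos(3·t). The derivative of jerk gives snap: s(t) = 405·sin(3·t). We have snap s(t) = 405·sin(3·t). Substituting t = pi/2: s(pi/2) = -405.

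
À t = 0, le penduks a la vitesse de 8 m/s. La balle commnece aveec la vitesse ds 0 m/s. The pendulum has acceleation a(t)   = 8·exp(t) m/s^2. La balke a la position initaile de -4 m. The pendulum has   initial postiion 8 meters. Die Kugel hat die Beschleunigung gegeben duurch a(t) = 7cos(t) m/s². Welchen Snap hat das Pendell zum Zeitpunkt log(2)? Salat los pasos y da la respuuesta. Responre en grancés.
Le snap à t = log(2) est s = 16.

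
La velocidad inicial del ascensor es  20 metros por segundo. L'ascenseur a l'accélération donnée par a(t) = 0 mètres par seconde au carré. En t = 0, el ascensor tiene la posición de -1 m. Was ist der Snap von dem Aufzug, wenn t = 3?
Um dies zu lösen, müssen wir 2 Ableitungen unserer Gleichung für die Beschleunigung a(t) = 0 nehmen. Die Ableitung von der Beschleunigung ergibt den Ruck: j(t) = 0. Durch Ableiten von dem Ruck erhalten wir den Snap: s(t) = 0. Wir haben den Snap s(t) = 0. Durch Einsetzen von t = 3: s(3) = 0.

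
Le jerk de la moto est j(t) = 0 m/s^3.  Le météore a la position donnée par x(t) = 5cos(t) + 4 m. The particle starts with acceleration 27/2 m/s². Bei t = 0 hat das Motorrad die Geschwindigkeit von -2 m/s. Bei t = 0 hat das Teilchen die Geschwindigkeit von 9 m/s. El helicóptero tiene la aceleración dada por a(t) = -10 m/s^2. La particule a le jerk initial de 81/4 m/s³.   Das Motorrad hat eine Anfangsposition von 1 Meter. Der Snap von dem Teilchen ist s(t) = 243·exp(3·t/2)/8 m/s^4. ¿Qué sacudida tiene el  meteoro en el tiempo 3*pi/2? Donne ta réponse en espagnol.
Debemos derivar nuestra ecuación de la posición x(t) = 5·cos(t) + 4 3 veces. Tomando d/dt de x(t), encontramos v(t) = -5·sin(t). La derivada de la velocidad da la aceleración: a(t) = -5·cos(t). La derivada de la aceleración da la sacudida: j(t) = 5·sin(t). Tenemos la sacudida j(t) = 5·sin(t). Sustituyendo t = 3*pi/2: j(3*pi/2) = -5.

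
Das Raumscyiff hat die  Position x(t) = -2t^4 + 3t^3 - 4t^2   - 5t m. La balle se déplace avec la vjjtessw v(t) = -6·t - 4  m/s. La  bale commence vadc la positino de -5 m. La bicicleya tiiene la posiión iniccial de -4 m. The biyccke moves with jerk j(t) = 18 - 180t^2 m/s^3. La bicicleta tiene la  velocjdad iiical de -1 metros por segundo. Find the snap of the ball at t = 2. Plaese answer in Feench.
Pour résoudre ceci, nous devons prendre 3 dérivées de notre équation de la vitesse v(t) = -6·t - 4. En prenant d/dt de v(t), nous trouvons a(t) = -6. La dérivée de l'accélération donne le jerk: j(t) = 0. En prenant d/dt de j(t), nous trouvons s(t) = 0. Nous avons le snap s(t) = 0. En substituant t = 2: s(2) = 0.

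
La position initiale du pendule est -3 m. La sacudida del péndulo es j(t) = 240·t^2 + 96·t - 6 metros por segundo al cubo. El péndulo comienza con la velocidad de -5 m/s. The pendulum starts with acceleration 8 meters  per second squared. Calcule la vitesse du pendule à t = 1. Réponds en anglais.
Starting from jerk j(t) = 240·t^2 + 96·t - 6, we take 2 antiderivatives. Taking ∫j(t)dt and applying a(0) = 8, we find a(t) = 80·t^3 + 48·t^2 - 6·t + 8. The antiderivative of acceleration, with v(0) = -5, gives velocity: v(t) = 20·t^4 + 16·t^3 - 3·t^2 + 8·t - 5. From the given velocity equation v(t) = 20·t^4 + 16·t^3 - 3·t^2 + 8·t - 5, we substitute t = 1 to get v = 36.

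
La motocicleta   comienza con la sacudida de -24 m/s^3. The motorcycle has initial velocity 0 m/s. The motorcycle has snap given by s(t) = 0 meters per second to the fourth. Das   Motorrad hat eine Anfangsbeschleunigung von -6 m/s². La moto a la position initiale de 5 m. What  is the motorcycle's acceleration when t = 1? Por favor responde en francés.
Nous devons intégrer notre équation du snap s(t) = 0 2 fois. L'intégrale du snap est le jerk. En utilisant j(0) = -24, nous obtenons j(t) = -24. En intégrant le jerk et en utilisant la condition initiale a(0) = -6, nous obtenons a(t) = -24·t - 6. En utilisant a(t) = -24·t - 6 et en substituant t = 1, nous trouvons a = -30.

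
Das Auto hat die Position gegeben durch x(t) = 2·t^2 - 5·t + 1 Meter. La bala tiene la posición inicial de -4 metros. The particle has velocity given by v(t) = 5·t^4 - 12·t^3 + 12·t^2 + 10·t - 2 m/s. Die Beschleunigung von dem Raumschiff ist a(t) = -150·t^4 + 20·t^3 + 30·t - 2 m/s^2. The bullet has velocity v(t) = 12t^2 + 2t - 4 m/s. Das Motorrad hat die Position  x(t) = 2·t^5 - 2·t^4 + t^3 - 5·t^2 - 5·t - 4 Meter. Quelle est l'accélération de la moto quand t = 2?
Nous devons dériver notre équation de la position x(t) = 2·t^5 - 2·t^4 + t^3 - 5·t^2 - 5·t - 4 2 fois. En dérivant la position, nous obtenons la vitesse: v(t) = 10·t^4 - 8·t^3 + 3·t^2 - 10·t - 5. La dérivée de la vitesse donne l'accélération: a(t) = 40·t^3 - 24·t^2 + 6·t - 10. En utilisant a(t) = 40·t^3 - 24·t^2 + 6·t - 10 et en substituant t = 2, nous trouvons a = 226.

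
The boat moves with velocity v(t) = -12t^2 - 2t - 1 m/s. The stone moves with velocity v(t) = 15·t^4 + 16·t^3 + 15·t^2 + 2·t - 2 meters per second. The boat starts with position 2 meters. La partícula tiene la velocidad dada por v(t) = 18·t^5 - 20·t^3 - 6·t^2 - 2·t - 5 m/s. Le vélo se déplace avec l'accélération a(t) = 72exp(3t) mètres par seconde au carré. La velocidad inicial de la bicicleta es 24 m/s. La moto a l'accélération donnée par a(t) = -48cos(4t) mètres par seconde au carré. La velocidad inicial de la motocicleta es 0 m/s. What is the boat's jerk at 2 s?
We must differentiate our velocity equation v(t) = -12·t^2 - 2·t - 1 2 times. The derivative of velocity gives acceleration: a(t) = -24·t - 2. Taking d/dt of a(t), we find j(t) = -24. Using j(t) = -24 and substituting t = 2, we find j = -24.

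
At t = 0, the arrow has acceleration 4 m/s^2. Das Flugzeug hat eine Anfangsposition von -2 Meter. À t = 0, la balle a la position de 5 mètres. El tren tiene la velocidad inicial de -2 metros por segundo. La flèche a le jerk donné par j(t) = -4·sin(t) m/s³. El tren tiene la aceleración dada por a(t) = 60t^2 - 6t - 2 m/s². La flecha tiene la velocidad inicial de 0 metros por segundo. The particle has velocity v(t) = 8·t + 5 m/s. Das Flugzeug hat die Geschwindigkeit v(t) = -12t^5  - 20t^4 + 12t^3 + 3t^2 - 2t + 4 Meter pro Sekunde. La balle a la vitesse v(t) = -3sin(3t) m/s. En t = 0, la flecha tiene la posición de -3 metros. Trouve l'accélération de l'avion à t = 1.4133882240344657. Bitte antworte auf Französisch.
En partant de la vitesse v(t) = -12·t^5 - 20·t^4 + 12·t^3 + 3·t^2 - 2·t + 4, nous prenons 1 dérivée. La dérivée de la vitesse donne l'accélération: a(t) = -60·t^4 - 80·t^3 + 36·t^2 + 6·t - 2. En utilisant a(t) = -60·t^4 - 80·t^3 + 36·t^2 + 6·t - 2 et en substituant t = 1.4133882240344657, nous trouvons a = -386.922155621719.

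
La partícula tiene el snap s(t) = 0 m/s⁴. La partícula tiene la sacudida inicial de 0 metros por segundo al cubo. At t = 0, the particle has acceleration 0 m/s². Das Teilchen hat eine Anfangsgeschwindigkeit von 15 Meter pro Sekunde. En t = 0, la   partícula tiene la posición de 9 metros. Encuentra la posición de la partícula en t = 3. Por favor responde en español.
Necesitamos integrar nuestra ecuación del snap s(t) = 0 4 veces. Tomando ∫s(t)dt y aplicando j(0) = 0, encontramos j(t) = 0. La integral de la sacudida, con a(0) = 0, da la aceleración: a(t) = 0. Integrando la aceleración y usando la condición inicial v(0) = 15, obtenemos v(t) = 15. Tomando ∫v(t)dt y aplicando x(0) = 9, encontramos x(t) = 15·t + 9. De la ecuación de la posición x(t) = 15·t + 9, sustituimos t = 3 para obtener x = 54.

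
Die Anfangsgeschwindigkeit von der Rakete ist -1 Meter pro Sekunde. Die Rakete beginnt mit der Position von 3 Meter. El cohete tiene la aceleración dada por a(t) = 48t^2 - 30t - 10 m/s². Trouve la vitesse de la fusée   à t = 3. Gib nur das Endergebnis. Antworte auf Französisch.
La réponse est 266.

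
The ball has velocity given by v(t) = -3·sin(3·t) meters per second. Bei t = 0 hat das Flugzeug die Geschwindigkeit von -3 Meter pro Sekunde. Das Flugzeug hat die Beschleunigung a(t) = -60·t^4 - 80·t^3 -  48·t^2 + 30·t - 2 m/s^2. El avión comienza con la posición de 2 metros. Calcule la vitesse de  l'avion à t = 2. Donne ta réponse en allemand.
Wir müssen die Stammfunktion unserer Gleichung für die Beschleunigung a(t) = -60·t^4 - 80·t^3 - 48·t^2 + 30·t - 2 1-mal finden. Durch Integration von der Beschleunigung und Verwendung der Anfangsbedingung v(0) = -3, erhalten wir v(t) = -12·t^5 - 20·t^4 - 16·t^3 + 15·t^2 - 2·t - 3. Wir haben die Geschwindigkeit v(t) = -12·t^5 - 20·t^4 - 16·t^3 + 15·t^2 - 2·t - 3. Durch Einsetzen von t = 2: v(2) = -779.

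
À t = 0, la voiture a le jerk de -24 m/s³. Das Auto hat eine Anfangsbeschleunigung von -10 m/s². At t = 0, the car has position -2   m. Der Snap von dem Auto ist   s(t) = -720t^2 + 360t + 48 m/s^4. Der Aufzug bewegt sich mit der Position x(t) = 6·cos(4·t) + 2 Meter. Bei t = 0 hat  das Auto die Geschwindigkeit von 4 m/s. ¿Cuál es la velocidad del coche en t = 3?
Debemos encontrar la antiderivada de nuestra ecuación del snap s(t) = -720·t^2 + 360·t + 48 3 veces. La antiderivada del snap, con j(0) = -24, da la sacudida: j(t) = -240·t^3 + 180·t^2 + 48·t - 24. Integrando la sacudida y usando la condición inicial a(0) = -10, obtenemos a(t) = -60·t^4 + 60·t^3 + 24·t^2 - 24·t - 10. Tomando ∫a(t)dt y aplicando v(0) = 4, encontramos v(t) = -12·t^5 + 15·t^4 + 8·t^3 - 12·t^2 - 10·t + 4. Tenemos la velocidad v(t) = -12·t^5 + 15·t^4 + 8·t^3 - 12·t^2 - 10·t + 4. Sustituyendo t = 3: v(3) = -1619.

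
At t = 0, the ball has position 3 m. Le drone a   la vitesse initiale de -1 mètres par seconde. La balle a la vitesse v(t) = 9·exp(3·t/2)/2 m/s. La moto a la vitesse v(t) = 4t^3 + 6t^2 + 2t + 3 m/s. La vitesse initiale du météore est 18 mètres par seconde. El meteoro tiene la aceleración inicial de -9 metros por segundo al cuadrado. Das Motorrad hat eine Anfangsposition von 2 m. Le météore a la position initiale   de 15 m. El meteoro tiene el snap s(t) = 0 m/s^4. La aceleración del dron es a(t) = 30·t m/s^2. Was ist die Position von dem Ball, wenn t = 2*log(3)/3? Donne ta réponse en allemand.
Ausgehend von der Geschwindigkeit v(t) = 9·exp(3·t/2)/2, nehmen wir 1 Integral. Die Stammfunktion von der Geschwindigkeit, mit x(0) = 3, ergibt die Position: x(t) = 3·exp(3·t/2). Aus der Gleichung für die Position x(t) = 3·exp(3·t/2), setzen wir t = 2*log(3)/3 ein und erhalten x = 9.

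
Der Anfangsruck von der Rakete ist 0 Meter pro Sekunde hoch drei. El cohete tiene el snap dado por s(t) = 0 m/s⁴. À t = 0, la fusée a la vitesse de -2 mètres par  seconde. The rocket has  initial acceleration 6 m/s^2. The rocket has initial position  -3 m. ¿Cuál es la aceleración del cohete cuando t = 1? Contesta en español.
Debemos encontrar la antiderivada de nuestra ecuación del snap s(t) = 0 2 veces. La antiderivada del snap, con j(0) = 0, da la sacudida: j(t) = 0. La integral de la sacudida es la aceleración. Usando a(0) = 6, obtenemos a(t) = 6. De la ecuación de la aceleración a(t) = 6, sustituimos t = 1 para obtener a = 6.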